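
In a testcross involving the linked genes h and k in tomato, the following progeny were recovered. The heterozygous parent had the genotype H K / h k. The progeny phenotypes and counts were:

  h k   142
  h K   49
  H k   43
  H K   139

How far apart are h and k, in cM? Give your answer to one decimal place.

24.7 cM

The recombinant classes are H k and h K: 43 + 49 = 92.
Recombination frequency = 92/373 = 0.2466 ≈ 24.7%, i.e. 24.7 cM.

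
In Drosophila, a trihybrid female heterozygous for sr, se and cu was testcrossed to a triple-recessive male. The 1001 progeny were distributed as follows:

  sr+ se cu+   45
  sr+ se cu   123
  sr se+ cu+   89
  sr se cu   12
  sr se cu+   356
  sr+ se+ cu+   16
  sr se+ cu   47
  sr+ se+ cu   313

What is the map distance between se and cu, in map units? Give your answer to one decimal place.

24.0 map units

The two most frequent reciprocal classes, sr se cu+ and sr+ se+ cu, are the parental types, so the F1 was sr se cu+ / sr+ se+ cu.
The two rarest classes, sr se cu and sr+ se+ cu+, are the double crossovers. Comparing them with the parentals, only the cu allele has switched, so cu is the middle locus and the order is sr – cu – se.
Crossovers in the cu–se interval produce the single-crossover classes sr se+ cu+ and sr+ se cu (89 + 123 = 212) plus the double crossovers (28).
RF(cu–se) = (212 + 28) / 1001 = 240/1001 = 0.2398 → 24.0 map units.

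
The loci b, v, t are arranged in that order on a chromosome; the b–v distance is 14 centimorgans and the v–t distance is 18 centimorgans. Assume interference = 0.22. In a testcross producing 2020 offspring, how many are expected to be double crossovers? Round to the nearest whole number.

Map distances give recombination frequencies of 0.140 and 0.180 for the two intervals.
With interference 0.22 (so coincidence = 0.78), expected double-crossover frequency = 0.140 × 0.180 × 0.78 = 0.01966.
Expected number = 0.01966 × 2020 = 39.71 ≈ 40.

40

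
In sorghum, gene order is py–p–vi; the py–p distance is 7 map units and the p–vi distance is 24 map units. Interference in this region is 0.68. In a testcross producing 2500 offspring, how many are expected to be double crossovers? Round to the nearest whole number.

Map distances give recombination frequencies of 0.070 and 0.240 for the two intervals.
With interference 0.68 (so coincidence = 0.32), expected double-crossover frequency = 0.070 × 0.240 × 0.32 = 0.00538.
Expected number = 0.00538 × 2500 = 13.44 ≈ 13.

13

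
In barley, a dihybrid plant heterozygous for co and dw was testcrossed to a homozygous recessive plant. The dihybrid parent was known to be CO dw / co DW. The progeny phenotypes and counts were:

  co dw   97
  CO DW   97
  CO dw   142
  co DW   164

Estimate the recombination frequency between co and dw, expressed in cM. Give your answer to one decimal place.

38.8 cM

The recombinant classes are CO DW and co dw: 97 + 97 = 194.
Recombination frequency = 194/500 = 0.3880 ≈ 38.8%, i.e. 38.8 cM.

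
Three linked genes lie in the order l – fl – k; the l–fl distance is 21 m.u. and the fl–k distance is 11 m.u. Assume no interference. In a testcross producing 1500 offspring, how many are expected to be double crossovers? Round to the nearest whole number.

35

Map distances give recombination frequencies of 0.210 and 0.110 for the two intervals.
With no interference, expected double-crossover frequency = 0.210 × 0.110 = 0.02310.
Expected number = 0.02310 × 1500 = 34.65 ≈ 35.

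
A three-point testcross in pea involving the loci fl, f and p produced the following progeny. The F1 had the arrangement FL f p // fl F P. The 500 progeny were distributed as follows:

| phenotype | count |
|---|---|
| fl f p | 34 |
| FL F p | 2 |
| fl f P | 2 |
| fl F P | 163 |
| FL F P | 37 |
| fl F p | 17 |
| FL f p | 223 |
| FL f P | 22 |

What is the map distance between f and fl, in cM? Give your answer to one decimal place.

The two rarest classes, FL F p and fl f P, are the double crossovers. Comparing them with the parentals, only the f allele has switched, so f is the middle locus and the order is fl – f – p.
Crossovers in the fl–f interval produce the single-crossover classes fl f p and FL F P (34 + 37 = 71) plus the double crossovers (4).
RF(fl–f) = (71 + 4) / 500 = 75/500 = 0.1500 → 15.0 cM.

15.0 cM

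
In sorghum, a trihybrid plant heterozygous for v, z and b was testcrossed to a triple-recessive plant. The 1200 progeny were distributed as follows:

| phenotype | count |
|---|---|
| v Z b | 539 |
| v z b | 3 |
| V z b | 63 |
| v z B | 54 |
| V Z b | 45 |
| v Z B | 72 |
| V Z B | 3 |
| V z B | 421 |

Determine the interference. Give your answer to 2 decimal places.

0.51

The two most frequent reciprocal classes, V z B and v Z b, are the parental types, so the F1 was V z B / v Z b.
The two rarest classes, V Z B and v z b, are the double crossovers. Comparing them with the parentals, only the z allele has switched, so z is the middle locus and the order is v – z – b.
v–z: (99 + 6)/1200 = 0.0875; z–b: (135 + 6)/1200 = 0.1175.
Expected DCO frequency = 0.0875 × 0.1175 ≈ 0.01028; observed = 6/1200 ≈ 0.00500.
Coefficient of coincidence = 0.00500/0.01028 ≈ 0.49; interference = 1 − 0.49 = 0.51.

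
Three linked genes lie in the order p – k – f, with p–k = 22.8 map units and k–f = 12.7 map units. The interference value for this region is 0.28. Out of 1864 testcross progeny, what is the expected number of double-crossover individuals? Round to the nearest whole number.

39

Map distances give recombination frequencies of 0.228 and 0.127 for the two intervals.
With interference 0.28 (so coincidence = 0.72), expected double-crossover frequency = 0.228 × 0.127 × 0.72 = 0.02085.
Expected number = 0.02085 × 1864 = 38.86 ≈ 39.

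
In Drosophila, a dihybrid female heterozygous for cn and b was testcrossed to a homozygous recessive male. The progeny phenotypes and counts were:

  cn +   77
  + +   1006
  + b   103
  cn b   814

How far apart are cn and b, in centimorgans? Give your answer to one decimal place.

The two most frequent classes, + + (1006) and cn b (814), are the parental types, so the F1 was + + / cn b.
The recombinant classes are + b and cn +: 103 + 77 = 180.
Recombination frequency = 180/2000 = 0.0900 ≈ 9.0%, i.e. 9.0 centimorgans.

9.0 centimorgans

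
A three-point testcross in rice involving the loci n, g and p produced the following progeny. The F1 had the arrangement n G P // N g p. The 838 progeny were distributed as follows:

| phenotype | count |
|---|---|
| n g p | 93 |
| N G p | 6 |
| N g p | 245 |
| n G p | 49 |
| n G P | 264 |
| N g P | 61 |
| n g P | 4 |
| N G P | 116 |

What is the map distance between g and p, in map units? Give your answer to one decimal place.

The two rarest classes, n g P and N G p, are the double crossovers. Comparing them with the parentals, only the g allele has switched, so g is the middle locus and the order is n – g – p.
Crossovers in the g–p interval produce the single-crossover classes n G p and N g P (49 + 61 = 110) plus the double crossovers (10).
RF(g–p) = (110 + 10) / 838 = 120/838 = 0.1432 → 14.3 map units.

14.3 map units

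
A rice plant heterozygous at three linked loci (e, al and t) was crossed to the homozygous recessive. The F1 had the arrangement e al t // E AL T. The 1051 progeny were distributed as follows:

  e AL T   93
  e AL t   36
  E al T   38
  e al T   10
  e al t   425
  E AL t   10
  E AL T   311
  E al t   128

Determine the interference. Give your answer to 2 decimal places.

The two rarest classes, e al T and E AL t, are the double crossovers. Comparing them with the parentals, only the t allele has switched, so t is the middle locus and the order is e – t – al.
e–t: (221 + 20)/1051 = 0.2293; t–al: (74 + 20)/1051 = 0.0894.
Expected DCO frequency = 0.2293 × 0.0894 ≈ 0.02050; observed = 20/1051 ≈ 0.01903.
Coefficient of coincidence = 0.01903/0.02050 ≈ 0.93; interference = 1 − 0.93 = 0.07.

0.07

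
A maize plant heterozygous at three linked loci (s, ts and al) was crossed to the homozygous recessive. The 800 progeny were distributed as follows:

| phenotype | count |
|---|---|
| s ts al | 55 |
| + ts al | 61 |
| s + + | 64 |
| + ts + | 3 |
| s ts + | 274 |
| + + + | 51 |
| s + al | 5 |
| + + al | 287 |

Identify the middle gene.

s

The two most frequent reciprocal classes, + + al and s ts +, are the parental types, so the F1 was + + al / s ts +.
The two rarest classes, s + al and + ts +, are the double crossovers. Comparing them with the parentals, only the s allele has switched, so s is the middle locus and the order is al – s – ts.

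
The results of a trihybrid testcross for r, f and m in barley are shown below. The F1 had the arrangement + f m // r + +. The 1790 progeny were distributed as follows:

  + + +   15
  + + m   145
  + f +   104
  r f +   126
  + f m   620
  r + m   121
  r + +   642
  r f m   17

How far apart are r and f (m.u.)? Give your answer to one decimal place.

16.9 m.u.

The two rarest classes, r f m and + + +, are the double crossovers. Comparing them with the parentals, only the r allele has switched, so r is the middle locus and the order is m – r – f.
Crossovers in the r–f interval produce the single-crossover classes + + m and r f + (145 + 126 = 271) plus the double crossovers (32).
RF(r–f) = (271 + 32) / 1790 = 303/1790 = 0.1693 → 16.9 m.u.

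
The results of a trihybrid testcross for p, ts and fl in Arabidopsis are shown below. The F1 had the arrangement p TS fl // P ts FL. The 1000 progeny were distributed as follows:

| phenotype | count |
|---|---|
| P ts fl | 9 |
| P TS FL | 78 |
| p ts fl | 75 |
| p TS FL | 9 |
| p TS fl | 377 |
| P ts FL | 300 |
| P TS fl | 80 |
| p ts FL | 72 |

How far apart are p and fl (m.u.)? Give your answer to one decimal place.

17.0 m.u.

The two rarest classes, p TS FL and P ts fl, are the double crossovers. Comparing them with the parentals, only the fl allele has switched, so fl is the middle locus and the order is p – fl – ts.
Crossovers in the p–fl interval produce the single-crossover classes P TS fl and p ts FL (80 + 72 = 152) plus the double crossovers (18).
RF(p–fl) = (152 + 18) / 1000 = 170/1000 = 0.1700 → 17.0 m.u.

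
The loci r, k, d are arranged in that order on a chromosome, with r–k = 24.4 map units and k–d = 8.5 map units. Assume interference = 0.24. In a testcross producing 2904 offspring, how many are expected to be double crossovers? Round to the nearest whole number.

46

Map distances give recombination frequencies of 0.244 and 0.085 for the two intervals.
With interference 0.24 (so coincidence = 0.76), expected double-crossover frequency = 0.244 × 0.085 × 0.76 = 0.01576.
Expected number = 0.01576 × 2904 = 45.77 ≈ 46.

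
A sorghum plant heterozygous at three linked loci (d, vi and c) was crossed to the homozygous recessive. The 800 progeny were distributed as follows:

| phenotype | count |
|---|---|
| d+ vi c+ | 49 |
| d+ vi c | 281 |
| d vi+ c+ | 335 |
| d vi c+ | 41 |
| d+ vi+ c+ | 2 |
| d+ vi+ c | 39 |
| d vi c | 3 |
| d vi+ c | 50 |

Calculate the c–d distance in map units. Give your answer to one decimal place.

The two most frequent reciprocal classes, d vi+ c+ and d+ vi c, are the parental types, so the F1 was d vi+ c+ / d+ vi c.
The two rarest classes, d+ vi+ c+ and d vi c, are the double crossovers. Comparing them with the parentals, only the d allele has switched, so d is the middle locus and the order is c – d – vi.
Crossovers in the c–d interval produce the single-crossover classes d vi+ c and d+ vi c+ (50 + 49 = 99) plus the double crossovers (5).
RF(c–d) = (99 + 5) / 800 = 104/800 = 0.1300 → 13.0 map units.

13.0 map units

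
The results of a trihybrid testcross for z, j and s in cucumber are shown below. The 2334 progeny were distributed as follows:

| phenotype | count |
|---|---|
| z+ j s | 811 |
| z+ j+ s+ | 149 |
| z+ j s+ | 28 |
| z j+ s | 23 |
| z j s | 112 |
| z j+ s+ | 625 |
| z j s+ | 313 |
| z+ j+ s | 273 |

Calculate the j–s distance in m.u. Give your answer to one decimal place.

27.3 m.u.

The two most frequent reciprocal classes, z j+ s+ and z+ j s, are the parental types, so the F1 was z j+ s+ / z+ j s.
The two rarest classes, z j+ s and z+ j s+, are the double crossovers. Comparing them with the parentals, only the s allele has switched, so s is the middle locus and the order is j – s – z.
Crossovers in the j–s interval produce the single-crossover classes z j s+ and z+ j+ s (313 + 273 = 586) plus the double crossovers (51).
RF(j–s) = (586 + 51) / 2334 = 637/2334 = 0.2729 → 27.3 m.u.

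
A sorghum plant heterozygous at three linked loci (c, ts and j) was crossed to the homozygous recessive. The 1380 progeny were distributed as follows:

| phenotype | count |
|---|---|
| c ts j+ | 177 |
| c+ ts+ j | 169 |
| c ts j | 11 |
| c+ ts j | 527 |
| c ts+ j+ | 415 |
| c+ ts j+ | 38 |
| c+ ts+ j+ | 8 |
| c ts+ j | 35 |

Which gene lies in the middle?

The two most frequent reciprocal classes, c ts+ j+ and c+ ts j, are the parental types, so the F1 was c ts+ j+ / c+ ts j.
The two rarest classes, c+ ts+ j+ and c ts j, are the double crossovers. Comparing them with the parentals, only the c allele has switched, so c is the middle locus and the order is j – c – ts.

c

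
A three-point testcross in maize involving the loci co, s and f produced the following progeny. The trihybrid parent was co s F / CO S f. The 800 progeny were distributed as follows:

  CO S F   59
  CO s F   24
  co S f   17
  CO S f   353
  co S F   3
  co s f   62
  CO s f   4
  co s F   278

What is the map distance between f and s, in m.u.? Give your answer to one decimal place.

The two rarest classes, co S F and CO s f, are the double crossovers. Comparing them with the parentals, only the s allele has switched, so s is the middle locus and the order is f – s – co.
Crossovers in the f–s interval produce the single-crossover classes co s f and CO S F (62 + 59 = 121) plus the double crossovers (7).
RF(f–s) = (121 + 7) / 800 = 128/800 = 0.1600 → 16.0 m.u.

16.0 m.u.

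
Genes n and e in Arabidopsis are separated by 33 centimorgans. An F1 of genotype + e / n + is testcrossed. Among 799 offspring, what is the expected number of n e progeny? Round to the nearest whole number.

132

A map distance of 33 centimorgans corresponds to a recombination frequency of 0.330.
The F1 is + e / n +, so n e is a recombinant gamete class with expected frequency r/2 = 0.330/2 = 0.1650.
Expected number = 0.1650 × 799 = 131.84 ≈ 132.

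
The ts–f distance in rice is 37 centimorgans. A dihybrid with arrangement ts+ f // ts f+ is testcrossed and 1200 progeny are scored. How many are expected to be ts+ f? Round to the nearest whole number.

378

A map distance of 37 centimorgans corresponds to a recombination frequency of 0.370.
The F1 is ts+ f / ts f+, so ts+ f is a parental gamete class with expected frequency (1 − r)/2 = 0.630/2 = 0.3150.
Expected number = 0.3150 × 1200 = 378.00 ≈ 378.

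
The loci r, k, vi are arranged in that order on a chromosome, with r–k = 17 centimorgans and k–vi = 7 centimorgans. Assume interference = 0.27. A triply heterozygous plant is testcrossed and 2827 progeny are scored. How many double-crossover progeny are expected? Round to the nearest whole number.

25

Map distances give recombination frequencies of 0.170 and 0.070 for the two intervals.
With interference 0.27 (so coincidence = 0.73), expected double-crossover frequency = 0.170 × 0.070 × 0.73 = 0.00869.
Expected number = 0.00869 × 2827 = 24.56 ≈ 25.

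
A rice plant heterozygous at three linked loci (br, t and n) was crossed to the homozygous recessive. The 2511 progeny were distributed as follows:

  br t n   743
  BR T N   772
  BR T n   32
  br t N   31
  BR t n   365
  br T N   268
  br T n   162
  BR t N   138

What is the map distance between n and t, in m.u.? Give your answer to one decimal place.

The two most frequent reciprocal classes, BR T N and br t n, are the parental types, so the F1 was BR T N / br t n.
The two rarest classes, BR T n and br t N, are the double crossovers. Comparing them with the parentals, only the n allele has switched, so n is the middle locus and the order is t – n – br.
Crossovers in the t–n interval produce the single-crossover classes BR t N and br T n (138 + 162 = 300) plus the double crossovers (63).
RF(t–n) = (300 + 63) / 2511 = 363/2511 = 0.1446 → 14.5 m.u.

14.5 m.u.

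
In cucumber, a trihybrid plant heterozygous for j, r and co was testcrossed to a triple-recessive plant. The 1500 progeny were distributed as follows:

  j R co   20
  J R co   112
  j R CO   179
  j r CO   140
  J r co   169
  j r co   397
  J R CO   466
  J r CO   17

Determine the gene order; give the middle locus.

r

The two most frequent reciprocal classes, j r co and J R CO, are the parental types, so the F1 was j r co / J R CO.
The two rarest classes, j R co and J r CO, are the double crossovers. Comparing them with the parentals, only the r allele has switched, so r is the middle locus and the order is j – r – co.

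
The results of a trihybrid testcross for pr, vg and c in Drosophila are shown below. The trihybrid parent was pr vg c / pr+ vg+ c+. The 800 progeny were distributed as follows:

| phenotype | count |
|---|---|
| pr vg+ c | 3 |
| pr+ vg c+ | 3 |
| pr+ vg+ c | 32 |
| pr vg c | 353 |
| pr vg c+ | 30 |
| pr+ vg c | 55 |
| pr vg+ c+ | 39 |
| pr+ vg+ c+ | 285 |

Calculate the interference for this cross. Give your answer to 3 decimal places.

The two rarest classes, pr vg+ c and pr+ vg c+, are the double crossovers. Comparing them with the parentals, only the vg allele has switched, so vg is the middle locus and the order is pr – vg – c.
pr–vg: (94 + 6)/800 = 0.1250; vg–c: (62 + 6)/800 = 0.0850.
Expected DCO frequency = 0.1250 × 0.0850 ≈ 0.01063; observed = 6/800 ≈ 0.00750.
Coefficient of coincidence = 0.00750/0.01063 ≈ 0.706; interference = 1 − 0.706 = 0.294.

0.294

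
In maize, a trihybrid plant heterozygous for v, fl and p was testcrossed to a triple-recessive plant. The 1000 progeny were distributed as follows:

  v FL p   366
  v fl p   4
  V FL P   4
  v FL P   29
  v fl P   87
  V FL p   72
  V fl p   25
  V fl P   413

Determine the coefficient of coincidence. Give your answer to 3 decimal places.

0.773

The two most frequent reciprocal classes, V fl P and v FL p, are the parental types, so the F1 was V fl P / v FL p.
The two rarest classes, V FL P and v fl p, are the double crossovers. Comparing them with the parentals, only the fl allele has switched, so fl is the middle locus and the order is p – fl – v.
p–fl: (54 + 8)/1000 = 0.0620; fl–v: (159 + 8)/1000 = 0.1670.
Expected DCO frequency = 0.0620 × 0.1670 ≈ 0.01035; observed = 8/1000 ≈ 0.00800.
Coefficient of coincidence = 0.00800/0.01035 ≈ 0.773.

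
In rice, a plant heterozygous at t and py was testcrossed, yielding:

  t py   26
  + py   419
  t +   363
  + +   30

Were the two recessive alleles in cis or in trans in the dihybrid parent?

The two most frequent classes are + py (419) and t + (363); these are the parental (non-recombinant) types.
So the F1 carried + py on one chromosome and t + on the other — the recessive alleles are on opposite chromosomes (trans / repulsion).

trans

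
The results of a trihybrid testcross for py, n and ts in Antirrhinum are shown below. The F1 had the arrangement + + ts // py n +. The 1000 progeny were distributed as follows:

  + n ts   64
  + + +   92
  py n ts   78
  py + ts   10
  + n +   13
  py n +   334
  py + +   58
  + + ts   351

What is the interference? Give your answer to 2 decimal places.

The two rarest classes, py + ts and + n +, are the double crossovers. Comparing them with the parentals, only the py allele has switched, so py is the middle locus and the order is n – py – ts.
n–py: (122 + 23)/1000 = 0.1450; py–ts: (170 + 23)/1000 = 0.1930.
Expected DCO frequency = 0.1450 × 0.1930 ≈ 0.02798; observed = 23/1000 ≈ 0.02300.
Coefficient of coincidence = 0.02300/0.02798 ≈ 0.82; interference = 1 − 0.82 = 0.18.

0.18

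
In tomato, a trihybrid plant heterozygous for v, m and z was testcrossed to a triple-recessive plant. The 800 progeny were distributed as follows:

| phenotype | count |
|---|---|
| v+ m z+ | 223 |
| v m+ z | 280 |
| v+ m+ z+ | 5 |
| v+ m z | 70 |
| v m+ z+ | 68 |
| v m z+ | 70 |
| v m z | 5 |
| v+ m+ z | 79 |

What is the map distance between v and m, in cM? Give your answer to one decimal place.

19.9 cM

The two most frequent reciprocal classes, v+ m z+ and v m+ z, are the parental types, so the F1 was v+ m z+ / v m+ z.
The two rarest classes, v+ m+ z+ and v m z, are the double crossovers. Comparing them with the parentals, only the m allele has switched, so m is the middle locus and the order is v – m – z.
Crossovers in the v–m interval produce the single-crossover classes v m z+ and v+ m+ z (70 + 79 = 149) plus the double crossovers (10).
RF(v–m) = (149 + 10) / 800 = 159/800 = 0.1988 → 19.9 cM.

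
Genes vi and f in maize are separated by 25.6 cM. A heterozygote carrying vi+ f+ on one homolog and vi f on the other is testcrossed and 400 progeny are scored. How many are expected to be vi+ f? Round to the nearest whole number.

51

A map distance of 25.6 cM corresponds to a recombination frequency of 0.256.
The F1 is vi+ f+ / vi f, so vi+ f is a recombinant gamete class with expected frequency r/2 = 0.256/2 = 0.1280.
Expected number = 0.1280 × 400 = 51.20 ≈ 51.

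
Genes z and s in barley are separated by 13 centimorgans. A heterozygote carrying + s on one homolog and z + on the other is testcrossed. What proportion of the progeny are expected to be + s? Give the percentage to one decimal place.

43.5%

A map distance of 13 centimorgans corresponds to a recombination frequency of 0.130.
The F1 is + s / z +, so + s is a parental gamete class with expected frequency (1 − r)/2 = 0.870/2 = 0.4350.
That is 0.4350 = 43.5% of the progeny.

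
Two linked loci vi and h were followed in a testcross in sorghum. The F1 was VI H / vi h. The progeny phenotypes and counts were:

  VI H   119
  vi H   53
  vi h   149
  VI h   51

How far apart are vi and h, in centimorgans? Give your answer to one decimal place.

28.0 centimorgans

The recombinant classes are VI h and vi H: 51 + 53 = 104.
Recombination frequency = 104/372 = 0.2796 ≈ 28.0%, i.e. 28.0 centimorgans.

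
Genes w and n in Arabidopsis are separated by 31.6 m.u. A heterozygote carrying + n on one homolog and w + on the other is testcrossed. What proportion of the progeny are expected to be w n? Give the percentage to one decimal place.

15.8%

A map distance of 31.6 m.u. corresponds to a recombination frequency of 0.316.
The F1 is + n / w +, so w n is a recombinant gamete class with expected frequency r/2 = 0.316/2 = 0.1580.
That is 0.1580 = 15.8% of the progeny.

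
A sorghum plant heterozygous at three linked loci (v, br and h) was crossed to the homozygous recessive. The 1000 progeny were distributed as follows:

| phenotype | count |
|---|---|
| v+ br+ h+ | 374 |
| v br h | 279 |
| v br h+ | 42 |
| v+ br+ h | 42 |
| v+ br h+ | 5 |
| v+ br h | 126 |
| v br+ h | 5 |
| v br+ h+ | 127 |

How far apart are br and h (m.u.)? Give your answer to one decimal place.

The two most frequent reciprocal classes, v br h and v+ br+ h+, are the parental types, so the F1 was v br h / v+ br+ h+.
The two rarest classes, v br+ h and v+ br h+, are the double crossovers. Comparing them with the parentals, only the br allele has switched, so br is the middle locus and the order is h – br – v.
Crossovers in the h–br interval produce the single-crossover classes v br h+ and v+ br+ h (42 + 42 = 84) plus the double crossovers (10).
RF(h–br) = (84 + 10) / 1000 = 94/1000 = 0.0940 → 9.4 m.u.

9.4 m.u.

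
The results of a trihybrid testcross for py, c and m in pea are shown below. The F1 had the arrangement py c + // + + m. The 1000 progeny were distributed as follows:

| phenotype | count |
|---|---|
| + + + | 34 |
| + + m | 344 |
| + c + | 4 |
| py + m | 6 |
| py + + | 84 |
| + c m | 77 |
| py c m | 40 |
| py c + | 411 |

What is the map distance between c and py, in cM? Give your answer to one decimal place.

17.1 cM

The two rarest classes, + c + and py + m, are the double crossovers. Comparing them with the parentals, only the py allele has switched, so py is the middle locus and the order is c – py – m.
Crossovers in the c–py interval produce the single-crossover classes py + + and + c m (84 + 77 = 161) plus the double crossovers (10).
RF(c–py) = (161 + 10) / 1000 = 171/1000 = 0.1710 → 17.1 cM.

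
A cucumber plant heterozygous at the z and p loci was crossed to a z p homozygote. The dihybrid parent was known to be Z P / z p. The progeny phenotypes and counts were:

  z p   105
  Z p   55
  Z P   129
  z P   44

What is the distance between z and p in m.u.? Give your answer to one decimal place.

The recombinant classes are Z p and z P: 55 + 44 = 99.
Recombination frequency = 99/333 = 0.2973 ≈ 29.7%, i.e. 29.7 m.u.

29.7 m.u.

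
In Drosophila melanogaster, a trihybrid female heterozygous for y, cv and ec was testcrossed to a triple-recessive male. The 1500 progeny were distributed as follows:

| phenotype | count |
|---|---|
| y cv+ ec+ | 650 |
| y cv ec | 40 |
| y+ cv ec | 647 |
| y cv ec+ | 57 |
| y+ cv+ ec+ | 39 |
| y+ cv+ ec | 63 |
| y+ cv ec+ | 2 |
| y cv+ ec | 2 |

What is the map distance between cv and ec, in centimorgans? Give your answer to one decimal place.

The two most frequent reciprocal classes, y cv+ ec+ and y+ cv ec, are the parental types, so the F1 was y cv+ ec+ / y+ cv ec.
The two rarest classes, y cv+ ec and y+ cv ec+, are the double crossovers. Comparing them with the parentals, only the ec allele has switched, so ec is the middle locus and the order is cv – ec – y.
Crossovers in the cv–ec interval produce the single-crossover classes y cv ec+ and y+ cv+ ec (57 + 63 = 120) plus the double crossovers (4).
RF(cv–ec) = (120 + 4) / 1500 = 124/1500 = 0.0827 → 8.3 centimorgans.

8.3 centimorgans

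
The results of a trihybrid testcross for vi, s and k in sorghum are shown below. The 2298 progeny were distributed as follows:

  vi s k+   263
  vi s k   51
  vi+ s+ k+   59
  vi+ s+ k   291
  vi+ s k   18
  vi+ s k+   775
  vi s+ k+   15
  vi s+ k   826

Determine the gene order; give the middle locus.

k

The two most frequent reciprocal classes, vi s+ k and vi+ s k+, are the parental types, so the F1 was vi s+ k / vi+ s k+.
The two rarest classes, vi s+ k+ and vi+ s k, are the double crossovers. Comparing them with the parentals, only the k allele has switched, so k is the middle locus and the order is vi – k – s.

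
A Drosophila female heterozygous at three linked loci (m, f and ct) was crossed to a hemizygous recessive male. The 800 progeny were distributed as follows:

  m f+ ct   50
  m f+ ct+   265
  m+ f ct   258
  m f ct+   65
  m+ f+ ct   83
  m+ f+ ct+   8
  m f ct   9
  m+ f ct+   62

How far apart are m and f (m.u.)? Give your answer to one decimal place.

20.6 m.u.

The two most frequent reciprocal classes, m f+ ct+ and m+ f ct, are the parental types, so the F1 was m f+ ct+ / m+ f ct.
The two rarest classes, m+ f+ ct+ and m f ct, are the double crossovers. Comparing them with the parentals, only the m allele has switched, so m is the middle locus and the order is ct – m – f.
Crossovers in the m–f interval produce the single-crossover classes m f ct+ and m+ f+ ct (65 + 83 = 148) plus the double crossovers (17).
RF(m–f) = (148 + 17) / 800 = 165/800 = 0.2062 → 20.6 m.u.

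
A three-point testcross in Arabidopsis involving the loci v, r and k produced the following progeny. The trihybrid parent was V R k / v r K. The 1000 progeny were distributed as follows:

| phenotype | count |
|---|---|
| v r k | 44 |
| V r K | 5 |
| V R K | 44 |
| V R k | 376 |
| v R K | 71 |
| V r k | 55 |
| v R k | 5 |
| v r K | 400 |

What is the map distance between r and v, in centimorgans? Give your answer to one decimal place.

13.6 centimorgans

The two rarest classes, v R k and V r K, are the double crossovers. Comparing them with the parentals, only the v allele has switched, so v is the middle locus and the order is r – v – k.
Crossovers in the r–v interval produce the single-crossover classes V r k and v R K (55 + 71 = 126) plus the double crossovers (10).
RF(r–v) = (126 + 10) / 1000 = 136/1000 = 0.1360 → 13.6 centimorgans.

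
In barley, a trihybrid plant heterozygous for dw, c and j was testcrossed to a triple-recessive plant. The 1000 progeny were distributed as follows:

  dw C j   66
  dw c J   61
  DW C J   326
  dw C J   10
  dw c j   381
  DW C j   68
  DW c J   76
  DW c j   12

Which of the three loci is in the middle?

dw

The two most frequent reciprocal classes, dw c j and DW C J, are the parental types, so the F1 was dw c j / DW C J.
The two rarest classes, DW c j and dw C J, are the double crossovers. Comparing them with the parentals, only the dw allele has switched, so dw is the middle locus and the order is c – dw – j.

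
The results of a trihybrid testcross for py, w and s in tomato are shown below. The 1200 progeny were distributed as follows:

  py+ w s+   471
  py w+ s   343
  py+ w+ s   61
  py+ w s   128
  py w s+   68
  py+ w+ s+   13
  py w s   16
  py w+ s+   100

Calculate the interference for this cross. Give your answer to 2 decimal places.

The two most frequent reciprocal classes, py+ w s+ and py w+ s, are the parental types, so the F1 was py+ w s+ / py w+ s.
The two rarest classes, py+ w+ s+ and py w s, are the double crossovers. Comparing them with the parentals, only the w allele has switched, so w is the middle locus and the order is s – w – py.
s–w: (228 + 29)/1200 = 0.2142; w–py: (129 + 29)/1200 = 0.1317.
Expected DCO frequency = 0.2142 × 0.1317 ≈ 0.02821; observed = 29/1200 ≈ 0.02417.
Coefficient of coincidence = 0.02417/0.02821 ≈ 0.86; interference = 1 − 0.86 = 0.14.

0.14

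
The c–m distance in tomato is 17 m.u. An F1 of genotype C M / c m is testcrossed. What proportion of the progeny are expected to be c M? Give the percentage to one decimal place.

A map distance of 17 m.u. corresponds to a recombination frequency of 0.170.
The F1 is C M / c m, so c M is a recombinant gamete class with expected frequency r/2 = 0.170/2 = 0.0850.
That is 0.0850 = 8.5% of the progeny.

8.5%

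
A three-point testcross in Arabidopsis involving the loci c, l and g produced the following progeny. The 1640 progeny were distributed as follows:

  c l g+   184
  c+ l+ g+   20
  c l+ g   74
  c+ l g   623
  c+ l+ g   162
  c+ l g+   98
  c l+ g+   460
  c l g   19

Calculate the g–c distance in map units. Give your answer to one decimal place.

The two most frequent reciprocal classes, c l+ g+ and c+ l g, are the parental types, so the F1 was c l+ g+ / c+ l g.
The two rarest classes, c+ l+ g+ and c l g, are the double crossovers. Comparing them with the parentals, only the c allele has switched, so c is the middle locus and the order is l – c – g.
Crossovers in the c–g interval produce the single-crossover classes c l+ g and c+ l g+ (74 + 98 = 172) plus the double crossovers (39).
RF(c–g) = (172 + 39) / 1640 = 211/1640 = 0.1287 → 12.9 map units.

12.9 map units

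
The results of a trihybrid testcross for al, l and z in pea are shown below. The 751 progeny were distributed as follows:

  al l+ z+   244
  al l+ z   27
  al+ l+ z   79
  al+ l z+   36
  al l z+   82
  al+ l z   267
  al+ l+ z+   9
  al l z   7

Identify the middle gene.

The two most frequent reciprocal classes, al+ l z and al l+ z+, are the parental types, so the F1 was al+ l z / al l+ z+.
The two rarest classes, al l z and al+ l+ z+, are the double crossovers. Comparing them with the parentals, only the al allele has switched, so al is the middle locus and the order is l – al – z.

al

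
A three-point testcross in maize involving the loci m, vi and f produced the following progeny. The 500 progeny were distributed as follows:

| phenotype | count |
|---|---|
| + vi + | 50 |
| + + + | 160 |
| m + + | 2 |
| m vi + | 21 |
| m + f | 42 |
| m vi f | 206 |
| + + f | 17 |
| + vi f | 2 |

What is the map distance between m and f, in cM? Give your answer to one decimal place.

The two most frequent reciprocal classes, m vi f and + + +, are the parental types, so the F1 was m vi f / + + +.
The two rarest classes, + vi f and m + +, are the double crossovers. Comparing them with the parentals, only the m allele has switched, so m is the middle locus and the order is vi – m – f.
Crossovers in the m–f interval produce the single-crossover classes m vi + and + + f (21 + 17 = 38) plus the double crossovers (4).
RF(m–f) = (38 + 4) / 500 = 42/500 = 0.0840 → 8.4 cM.

8.4 cM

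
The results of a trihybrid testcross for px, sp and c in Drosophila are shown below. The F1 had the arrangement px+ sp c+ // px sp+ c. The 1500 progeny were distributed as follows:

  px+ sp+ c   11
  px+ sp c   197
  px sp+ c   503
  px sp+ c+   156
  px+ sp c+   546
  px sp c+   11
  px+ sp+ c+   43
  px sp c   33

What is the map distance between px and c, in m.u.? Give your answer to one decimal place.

25.0 m.u.

The two rarest classes, px sp c+ and px+ sp+ c, are the double crossovers. Comparing them with the parentals, only the px allele has switched, so px is the middle locus and the order is c – px – sp.
Crossovers in the c–px interval produce the single-crossover classes px+ sp c and px sp+ c+ (197 + 156 = 353) plus the double crossovers (22).
RF(c–px) = (353 + 22) / 1500 = 375/1500 = 0.2500 → 25.0 m.u.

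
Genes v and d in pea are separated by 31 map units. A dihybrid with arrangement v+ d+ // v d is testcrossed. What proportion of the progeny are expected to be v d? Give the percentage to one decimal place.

A map distance of 31 map units corresponds to a recombination frequency of 0.310.
The F1 is v+ d+ / v d, so v d is a parental gamete class with expected frequency (1 − r)/2 = 0.690/2 = 0.3450.
That is 0.3450 = 34.5% of the progeny.

34.5%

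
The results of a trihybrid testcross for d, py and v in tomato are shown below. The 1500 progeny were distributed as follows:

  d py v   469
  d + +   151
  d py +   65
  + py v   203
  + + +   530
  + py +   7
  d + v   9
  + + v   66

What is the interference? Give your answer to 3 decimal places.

The two most frequent reciprocal classes, + + + and d py v, are the parental types, so the F1 was + + + / d py v.
The two rarest classes, + py + and d + v, are the double crossovers. Comparing them with the parentals, only the py allele has switched, so py is the middle locus and the order is d – py – v.
d–py: (354 + 16)/1500 = 0.2467; py–v: (131 + 16)/1500 = 0.0980.
Expected DCO frequency = 0.2467 × 0.0980 ≈ 0.02418; observed = 16/1500 ≈ 0.01067.
Coefficient of coincidence = 0.01067/0.02418 ≈ 0.441; interference = 1 − 0.441 = 0.559.

0.559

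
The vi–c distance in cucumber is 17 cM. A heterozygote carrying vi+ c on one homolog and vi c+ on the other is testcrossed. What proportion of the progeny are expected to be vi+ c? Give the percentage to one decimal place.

A map distance of 17 cM corresponds to a recombination frequency of 0.170.
The F1 is vi+ c / vi c+, so vi+ c is a parental gamete class with expected frequency (1 − r)/2 = 0.830/2 = 0.4150.
That is 0.4150 = 41.5% of the progeny.

41.5%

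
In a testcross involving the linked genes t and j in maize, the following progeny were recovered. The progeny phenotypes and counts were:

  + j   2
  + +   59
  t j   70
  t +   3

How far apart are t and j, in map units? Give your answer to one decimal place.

The two most frequent classes, + + (59) and t j (70), are the parental types, so the F1 was + + / t j.
The recombinant classes are + j and t +: 2 + 3 = 5.
Recombination frequency = 5/134 = 0.0373 ≈ 3.7%, i.e. 3.7 map units.

3.7 map units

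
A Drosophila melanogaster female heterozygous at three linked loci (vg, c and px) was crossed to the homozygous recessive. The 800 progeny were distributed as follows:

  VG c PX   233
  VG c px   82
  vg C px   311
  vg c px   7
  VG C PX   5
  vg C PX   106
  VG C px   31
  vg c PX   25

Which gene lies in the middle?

The two most frequent reciprocal classes, VG c PX and vg C px, are the parental types, so the F1 was VG c PX / vg C px.
The two rarest classes, VG C PX and vg c px, are the double crossovers. Comparing them with the parentals, only the c allele has switched, so c is the middle locus and the order is px – c – vg.

c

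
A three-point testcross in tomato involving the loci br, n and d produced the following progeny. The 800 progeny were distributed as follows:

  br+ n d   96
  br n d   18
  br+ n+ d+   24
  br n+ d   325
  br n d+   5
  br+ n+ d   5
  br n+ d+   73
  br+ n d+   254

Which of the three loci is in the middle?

The two most frequent reciprocal classes, br+ n d+ and br n+ d, are the parental types, so the F1 was br+ n d+ / br n+ d.
The two rarest classes, br n d+ and br+ n+ d, are the double crossovers. Comparing them with the parentals, only the br allele has switched, so br is the middle locus and the order is n – br – d.

br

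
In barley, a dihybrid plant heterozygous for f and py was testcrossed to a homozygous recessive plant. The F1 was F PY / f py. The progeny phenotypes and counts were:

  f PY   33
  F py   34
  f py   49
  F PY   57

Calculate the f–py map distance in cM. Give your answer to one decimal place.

38.7 cM

The recombinant classes are F py and f PY: 34 + 33 = 67.
Recombination frequency = 67/173 = 0.3873 ≈ 38.7%, i.e. 38.7 cM.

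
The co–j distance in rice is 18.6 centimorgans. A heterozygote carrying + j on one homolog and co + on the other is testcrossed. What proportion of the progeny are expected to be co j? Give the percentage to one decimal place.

A map distance of 18.6 centimorgans corresponds to a recombination frequency of 0.186.
The F1 is + j / co +, so co j is a recombinant gamete class with expected frequency r/2 = 0.186/2 = 0.0930.
That is 0.0930 = 9.3% of the progeny.

9.3%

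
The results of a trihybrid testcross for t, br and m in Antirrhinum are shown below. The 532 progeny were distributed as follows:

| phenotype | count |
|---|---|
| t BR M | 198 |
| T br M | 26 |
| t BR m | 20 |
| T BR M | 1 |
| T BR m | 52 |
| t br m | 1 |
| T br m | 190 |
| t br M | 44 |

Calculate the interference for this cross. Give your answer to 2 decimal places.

0.77

The two most frequent reciprocal classes, T br m and t BR M, are the parental types, so the F1 was T br m / t BR M.
The two rarest classes, t br m and T BR M, are the double crossovers. Comparing them with the parentals, only the t allele has switched, so t is the middle locus and the order is br – t – m.
br–t: (96 + 2)/532 = 0.1842; t–m: (46 + 2)/532 = 0.0902.
Expected DCO frequency = 0.1842 × 0.0902 ≈ 0.01661; observed = 2/532 ≈ 0.00376.
Coefficient of coincidence = 0.00376/0.01661 ≈ 0.23; interference = 1 − 0.23 = 0.77.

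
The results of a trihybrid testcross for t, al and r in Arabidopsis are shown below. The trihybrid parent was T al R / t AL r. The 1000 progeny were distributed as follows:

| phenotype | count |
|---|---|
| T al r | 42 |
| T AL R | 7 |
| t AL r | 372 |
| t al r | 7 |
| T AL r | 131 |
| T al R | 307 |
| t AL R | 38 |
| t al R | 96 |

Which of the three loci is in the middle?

The two rarest classes, T AL R and t al r, are the double crossovers. Comparing them with the parentals, only the al allele has switched, so al is the middle locus and the order is r – al – t.

al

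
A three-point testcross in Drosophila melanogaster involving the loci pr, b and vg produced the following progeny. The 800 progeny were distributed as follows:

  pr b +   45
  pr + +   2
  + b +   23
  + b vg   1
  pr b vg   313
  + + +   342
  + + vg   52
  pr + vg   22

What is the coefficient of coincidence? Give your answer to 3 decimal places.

0.500

The two most frequent reciprocal classes, + + + and pr b vg, are the parental types, so the F1 was + + + / pr b vg.
The two rarest classes, pr + + and + b vg, are the double crossovers. Comparing them with the parentals, only the pr allele has switched, so pr is the middle locus and the order is vg – pr – b.
vg–pr: (97 + 3)/800 = 0.1250; pr–b: (45 + 3)/800 = 0.0600.
Expected DCO frequency = 0.1250 × 0.0600 ≈ 0.00750; observed = 3/800 ≈ 0.00375.
Coefficient of coincidence = 0.00375/0.00750 ≈ 0.500.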